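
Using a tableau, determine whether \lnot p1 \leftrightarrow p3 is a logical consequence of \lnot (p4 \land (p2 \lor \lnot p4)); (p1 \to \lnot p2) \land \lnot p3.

No

Initial set: {\lnot (p4 \land (p2 \lor \lnot p4)); ((p1 \to \lnot p2) \land \lnot p3); \lnot (\lnot p1 \leftrightarrow p3)}.
((p1 \to \lnot p2) \land \lnot p3): α-rule — add (p1 \to \lnot p2), \lnot p3.
\lnot (p4 \land (p2 \lor \lnot p4)): β-rule — branch into \lnot p4  //  \lnot (p2 \lor \lnot p4).
  branch 1 (add \lnot p4):
    \lnot (\lnot p1 \leftrightarrow p3): β-rule — branch into \lnot p1, \lnot p3  //  \lnot \lnot p1, p3.
      branch 1.1 (add \lnot p1, \lnot p3):
        (p1 \to \lnot p2): β-rule — branch into \lnot p1  //  \lnot p2.
          branch 1.1.1 (add \lnot p1):
            ○ open, literals {p1=F, p3=F, p4=F}.
          branch 1.1.2 (add \lnot p2):
            ○ open, literals {p1=F, p2=F, p3=F, p4=F}.
      branch 1.2 (add \lnot \lnot p1, p3):
        × closes — contains both p3 and \lnot p3.
  branch 2 (add \lnot (p2 \lor \lnot p4)):
    \lnot (p2 \lor \lnot p4): α-rule — add \lnot p2, \lnot \lnot p4.
    \lnot (\lnot p1 \leftrightarrow p3): β-rule — branch into \lnot p1, \lnot p3  //  \lnot \lnot p1, p3.
      branch 2.1 (add \lnot p1, \lnot p3):
        (p1 \to \lnot p2): β-rule — branch into \lnot p1  //  \lnot p2.
          branch 2.1.1 (add \lnot p1):
            ○ open, literals {p1=F, p2=F, p3=F, p4=T}.
          branch 2.1.2 (add \lnot p2):
            ○ open, literals {p1=F, p2=F, p3=F, p4=T}.
      branch 2.2 (add \lnot \lnot p1, p3):
        × closes — contains both p3 and \lnot p3.
2 branches closed, 4 open.
An open branch gives a countermodel: p1=F, p3=F, p4=F (unmentioned atoms arbitrary); the premises hold there but the conclusion fails.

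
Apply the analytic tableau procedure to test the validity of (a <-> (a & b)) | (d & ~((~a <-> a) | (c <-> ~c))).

Not valid

Assume the negation and expand:
Initial set: {F ((a <-> (a & b)) | (d & ~((~a <-> a) | (c <-> ~c))))}.
F ((a <-> (a & b)) | (d & ~((~a <-> a) | (c <-> ~c)))): α-rule — add F (a <-> (a & b)), F (d & ~((~a <-> a) | (c <-> ~c))).
F (a <-> (a & b)): β-rule — branch into T a, F (a & b)  //  F a, T (a & b).
  branch 1 (add T a, F (a & b)):
    F (d & ~((~a <-> a) | (c <-> ~c))): β-rule — branch into F d  //  F ~((~a <-> a) | (c <-> ~c)).
      branch 1.1 (add F d):
        F (a & b): β-rule — branch into F a  //  F b.
          branch 1.1.1 (add F a):
            × closes — contains both a and ~a.
          branch 1.1.2 (add F b):
            ○ open, literals {a=1, b=0, d=0}.
      branch 1.2 (add F ~((~a <-> a) | (c <-> ~c))):
        F (a & b): β-rule — branch into F a  //  F b.
          branch 1.2.1 (add F a):
            × closes — contains both a and ~a.
          branch 1.2.2 (add F b):
            F ~((~a <-> a) | (c <-> ~c)): β-rule — branch into T (~a <-> a)  //  T (c <-> ~c).
              branch 1.2.2.1 (add T (~a <-> a)):
                T (~a <-> a): β-rule — branch into T ~a, T a  //  F ~a, F a.
                  branch 1.2.2.1.1 (add T ~a, T a):
                    × closes — contains both a and ~a.
                  branch 1.2.2.1.2 (add F ~a, F a):
                    × closes — contains both a and ~a.
              branch 1.2.2.2 (add T (c <-> ~c)):
                T (c <-> ~c): β-rule — branch into T c, T ~c  //  F c, F ~c.
                  branch 1.2.2.2.1 (add T c, T ~c):
                    × closes — contains both c and ~c.
                  branch 1.2.2.2.2 (add F c, F ~c):
                    × closes — contains both c and ~c.
  branch 2 (add F a, T (a & b)):
    T (a & b): α-rule — add T a, T b.
    × closes — contains both a and ~a.
7 branches closed, 1 open.
An open branch gives a countermodel: a=1, b=0, d=0 (unmentioned atoms arbitrary); under it the original formula is false.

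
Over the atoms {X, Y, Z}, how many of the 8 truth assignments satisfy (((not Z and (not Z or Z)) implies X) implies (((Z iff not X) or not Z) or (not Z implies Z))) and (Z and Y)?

Initial set: {((((not Z and (not Z or Z)) implies X) implies (((Z iff not X) or not Z) or (not Z implies Z))) and (Z and Y))}.
((((not Z and (not Z or Z)) implies X) implies (((Z iff not X) or not Z) or (not Z implies Z))) and (Z and Y)): α-rule — add (((not Z and (not Z or Z)) implies X) implies (((Z iff not X) or not Z) or (not Z implies Z))), (Z and Y).
(Z and Y): α-rule — add Z, Y.
(((not Z and (not Z or Z)) implies X) implies (((Z iff not X) or not Z) or (not Z implies Z))): β-rule — branch into not ((not Z and (not Z or Z)) implies X)  //  (((Z iff not X) or not Z) or (not Z implies Z)).
  branch 1 (add not ((not Z and (not Z or Z)) implies X)):
    not ((not Z and (not Z or Z)) implies X): α-rule — add (not Z and (not Z or Z)), not X.
    (not Z and (not Z or Z)): α-rule — add not Z, (not Z or Z).
    × closes — contains both Z and not Z.
  branch 2 (add (((Z iff not X) or not Z) or (not Z implies Z))):
    (((Z iff not X) or not Z) or (not Z implies Z)): β-rule — branch into ((Z iff not X) or not Z)  //  (not Z implies Z).
      branch 2.1 (add ((Z iff not X) or not Z)):
        ((Z iff not X) or not Z): β-rule — branch into (Z iff not X)  //  not Z.
          branch 2.1.1 (add (Z iff not X)):
            (Z iff not X): β-rule — branch into Z, not X  //  not Z, not not X.
              branch 2.1.1.1 (add Z, not X):
                ○ open, literals {X=false, Y=true, Z=true}.
              branch 2.1.1.2 (add not Z, not not X):
                × closes — contains both Z and not Z.
          branch 2.1.2 (add not Z):
            × closes — contains both Z and not Z.
      branch 2.2 (add (not Z implies Z)):
        (not Z implies Z): β-rule — branch into not not Z  //  Z.
          branch 2.2.1 (add not not Z):
            ○ open, literals {Y=true, Z=true}.
          branch 2.2.2 (add Z):
            ○ open, literals {Y=true, Z=true}.
3 branches closed, 3 open.
Each open branch fixes some atoms; the unmentioned ones are free. Counting distinct full assignments: branch {X=false, Y=true, Z=true} (none free) contributes 1 new; branch {Y=true, Z=true} (X) contributes 1 new; branch {Y=true, Z=true} (X) contributes 0 new. Total: 2.

2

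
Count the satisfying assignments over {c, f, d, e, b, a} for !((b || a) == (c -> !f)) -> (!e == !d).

52

Initial set: {(!((b || a) == (c -> !f)) -> (!e == !d))}.
(!((b || a) == (c -> !f)) -> (!e == !d)): β-rule — branch into !!((b || a) == (c -> !f))  //  (!e == !d).
  branch 1 (add !!((b || a) == (c -> !f))):
    !!((b || a) == (c -> !f)): β-rule — branch into (b || a), (c -> !f)  //  !(b || a), !(c -> !f).
      branch 1.1 (add (b || a), (c -> !f)):
        (b || a): β-rule — branch into b  //  a.
          branch 1.1.1 (add b):
            (c -> !f): β-rule — branch into !c  //  !f.
              branch 1.1.1.1 (add !c):
                ○ open, literals {b=T, c=F}.
              branch 1.1.1.2 (add !f):
                ○ open, literals {b=T, f=F}.
          branch 1.1.2 (add a):
            (c -> !f): β-rule — branch into !c  //  !f.
              branch 1.1.2.1 (add !c):
                ○ open, literals {a=T, c=F}.
              branch 1.1.2.2 (add !f):
                ○ open, literals {a=T, f=F}.
      branch 1.2 (add !(b || a), !(c -> !f)):
        !(b || a): α-rule — add !b, !a.
        !(c -> !f): α-rule — add c, !!f.
        ○ open, literals {a=F, b=F, c=T, f=T}.
  branch 2 (add (!e == !d)):
    (!e == !d): β-rule — branch into !e, !d  //  !!e, !!d.
      branch 2.1 (add !e, !d):
        ○ open, literals {d=F, e=F}.
      branch 2.2 (add !!e, !!d):
        ○ open, literals {d=T, e=T}.
0 branches closed, 7 open.
Each open branch fixes some atoms; the unmentioned ones are free. Counting distinct full assignments: branch {b=T, c=F} (f, d, e, a) contributes 16 new; branch {b=T, f=F} (c, d, e, a) contributes 8 new; branch {a=T, c=F} (f, d, e, b) contributes 8 new; branch {a=T, f=F} (c, d, e, b) contributes 4 new; branch {a=F, b=F, c=T, f=T} (d, e) contributes 4 new; branch {d=F, e=F} (c, f, b, a) contributes 6 new; branch {d=T, e=T} (c, f, b, a) contributes 6 new. Total: 52.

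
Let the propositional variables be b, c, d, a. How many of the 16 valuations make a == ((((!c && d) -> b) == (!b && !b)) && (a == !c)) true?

Initial set: {T (a == ((((!c && d) -> b) == (!b && !b)) && (a == !c)))}.
T (a == ((((!c && d) -> b) == (!b && !b)) && (a == !c))): β-rule — branch into T a, T ((((!c && d) -> b) == (!b && !b)) && (a == !c))  //  F a, F ((((!c && d) -> b) == (!b && !b)) && (a == !c)).
  branch 1 (add T a, T ((((!c && d) -> b) == (!b && !b)) && (a == !c))):
    T ((((!c && d) -> b) == (!b && !b)) && (a == !c)): α-rule — add T (((!c && d) -> b) == (!b && !b)), T (a == !c).
    T (((!c && d) -> b) == (!b && !b)): β-rule — branch into T ((!c && d) -> b), T (!b && !b)  //  F ((!c && d) -> b), F (!b && !b).
      branch 1.1 (add T ((!c && d) -> b), T (!b && !b)):
        T (!b && !b): α-rule — add T !b, T !b.
        T (a == !c): β-rule — branch into T a, T !c  //  F a, F !c.
          branch 1.1.1 (add T a, T !c):
            T ((!c && d) -> b): β-rule — branch into F (!c && d)  //  T b.
              branch 1.1.1.1 (add F (!c && d)):
                F (!c && d): β-rule — branch into F !c  //  F d.
                  branch 1.1.1.1.1 (add F !c):
                    × closes — contains both c and !c.
                  branch 1.1.1.1.2 (add F d):
                    ○ open, literals {a=T, b=F, c=F, d=F}.
              branch 1.1.1.2 (add T b):
                × closes — contains both b and !b.
          branch 1.1.2 (add F a, F !c):
            × closes — contains both a and !a.
      branch 1.2 (add F ((!c && d) -> b), F (!b && !b)):
        F ((!c && d) -> b): α-rule — add T (!c && d), F b.
        T (!c && d): α-rule — add T !c, T d.
        T (a == !c): β-rule — branch into T a, T !c  //  F a, F !c.
          branch 1.2.1 (add T a, T !c):
            F (!b && !b): β-rule — branch into F !b  //  F !b.
              branch 1.2.1.1 (add F !b):
                × closes — contains both b and !b.
              branch 1.2.1.2 (add F !b):
                × closes — contains both b and !b.
          branch 1.2.2 (add F a, F !c):
            × closes — contains both a and !a.
  branch 2 (add F a, F ((((!c && d) -> b) == (!b && !b)) && (a == !c))):
    F ((((!c && d) -> b) == (!b && !b)) && (a == !c)): β-rule — branch into F (((!c && d) -> b) == (!b && !b))  //  F (a == !c).
      branch 2.1 (add F (((!c && d) -> b) == (!b && !b))):
        F (((!c && d) -> b) == (!b && !b)): β-rule — branch into T ((!c && d) -> b), F (!b && !b)  //  F ((!c && d) -> b), T (!b && !b).
          branch 2.1.1 (add T ((!c && d) -> b), F (!b && !b)):
            T ((!c && d) -> b): β-rule — branch into F (!c && d)  //  T b.
              branch 2.1.1.1 (add F (!c && d)):
                F (!b && !b): β-rule — branch into F !b  //  F !b.
                  branch 2.1.1.1.1 (add F !b):
                    F (!c && d): β-rule — branch into F !c  //  F d.
                      branch 2.1.1.1.1.1 (add F !c):
                        ○ open, literals {a=F, b=T, c=T}.
                      branch 2.1.1.1.1.2 (add F d):
                        ○ open, literals {a=F, b=T, d=F}.
                  branch 2.1.1.1.2 (add F !b):
                    F (!c && d): β-rule — branch into F !c  //  F d.
                      branch 2.1.1.1.2.1 (add F !c):
                        ○ open, literals {a=F, b=T, c=T}.
                      branch 2.1.1.1.2.2 (add F d):
                        ○ open, literals {a=F, b=T, d=F}.
              branch 2.1.1.2 (add T b):
                F (!b && !b): β-rule — branch into F !b  //  F !b.
                  branch 2.1.1.2.1 (add F !b):
                    ○ open, literals {a=F, b=T}.
                  branch 2.1.1.2.2 (add F !b):
                    ○ open, literals {a=F, b=T}.
          branch 2.1.2 (add F ((!c && d) -> b), T (!b && !b)):
            F ((!c && d) -> b): α-rule — add T (!c && d), F b.
            T (!b && !b): α-rule — add T !b, T !b.
            T (!c && d): α-rule — add T !c, T d.
            ○ open, literals {a=F, b=F, c=F, d=T}.
      branch 2.2 (add F (a == !c)):
        F (a == !c): β-rule — branch into T a, F !c  //  F a, T !c.
          branch 2.2.1 (add T a, F !c):
            × closes — contains both a and !a.
          branch 2.2.2 (add F a, T !c):
            ○ open, literals {a=F, c=F}.
7 branches closed, 9 open.
Each open branch fixes some atoms; the unmentioned ones are free. Counting distinct full assignments: branch {a=T, b=F, c=F, d=F} (none free) contributes 1 new; branch {a=F, b=T, c=T} (d) contributes 2 new; branch {a=F, b=T, d=F} (c) contributes 1 new; branch {a=F, b=T, c=T} (d) contributes 0 new; branch {a=F, b=T, d=F} (c) contributes 0 new; branch {a=F, b=T} (c, d) contributes 1 new; branch {a=F, b=T} (c, d) contributes 0 new; branch {a=F, b=F, c=F, d=T} (none free) contributes 1 new; branch {a=F, c=F} (b, d) contributes 1 new. Total: 7.

7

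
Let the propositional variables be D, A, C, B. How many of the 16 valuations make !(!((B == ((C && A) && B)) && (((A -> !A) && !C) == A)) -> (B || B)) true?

Initial set: {!(!((B == ((C && A) && B)) && (((A -> !A) && !C) == A)) -> (B || B))}.
!(!((B == ((C && A) && B)) && (((A -> !A) && !C) == A)) -> (B || B)): α-rule — add !((B == ((C && A) && B)) && (((A -> !A) && !C) == A)), !(B || B).
!(B || B): α-rule — add !B, !B.
!((B == ((C && A) && B)) && (((A -> !A) && !C) == A)): β-rule — branch into !(B == ((C && A) && B))  //  !(((A -> !A) && !C) == A).
  branch 1 (add !(B == ((C && A) && B))):
    !(B == ((C && A) && B)): β-rule — branch into B, !((C && A) && B)  //  !B, ((C && A) && B).
      branch 1.1 (add B, !((C && A) && B)):
        × closes — contains both B and !B.
      branch 1.2 (add !B, ((C && A) && B)):
        ((C && A) && B): α-rule — add (C && A), B.
        × closes — contains both B and !B.
  branch 2 (add !(((A -> !A) && !C) == A)):
    !(((A -> !A) && !C) == A): β-rule — branch into ((A -> !A) && !C), !A  //  !((A -> !A) && !C), A.
      branch 2.1 (add ((A -> !A) && !C), !A):
        ((A -> !A) && !C): α-rule — add (A -> !A), !C.
        (A -> !A): β-rule — branch into !A  //  !A.
          branch 2.1.1 (add !A):
            ○ open, literals {A=F, B=F, C=F}.
          branch 2.1.2 (add !A):
            ○ open, literals {A=F, B=F, C=F}.
      branch 2.2 (add !((A -> !A) && !C), A):
        !((A -> !A) && !C): β-rule — branch into !(A -> !A)  //  !!C.
          branch 2.2.1 (add !(A -> !A)):
            !(A -> !A): α-rule — add A, !!A.
            ○ open, literals {A=T, B=F}.
          branch 2.2.2 (add !!C):
            ○ open, literals {A=T, B=F, C=T}.
2 branches closed, 4 open.
Each open branch fixes some atoms; the unmentioned ones are free. Counting distinct full assignments: branch {A=F, B=F, C=F} (D) contributes 2 new; branch {A=F, B=F, C=F} (D) contributes 0 new; branch {A=T, B=F} (D, C) contributes 4 new; branch {A=T, B=F, C=T} (D) contributes 0 new. Total: 6.

6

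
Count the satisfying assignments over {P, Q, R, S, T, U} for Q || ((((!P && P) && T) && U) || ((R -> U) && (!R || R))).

Initial set: {(Q || ((((!P && P) && T) && U) || ((R -> U) && (!R || R))))}.
(Q || ((((!P && P) && T) && U) || ((R -> U) && (!R || R)))): β-rule — branch into Q  //  ((((!P && P) && T) && U) || ((R -> U) && (!R || R))).
  branch 1 (add Q):
    ○ open, literals {Q=1}.
  branch 2 (add ((((!P && P) && T) && U) || ((R -> U) && (!R || R)))):
    ((((!P && P) && T) && U) || ((R -> U) && (!R || R))): β-rule — branch into (((!P && P) && T) && U)  //  ((R -> U) && (!R || R)).
      branch 2.1 (add (((!P && P) && T) && U)):
        (((!P && P) && T) && U): α-rule — add ((!P && P) && T), U.
        ((!P && P) && T): α-rule — add (!P && P), T.
        (!P && P): α-rule — add !P, P.
        × closes — contains both P and !P.
      branch 2.2 (add ((R -> U) && (!R || R))):
        ((R -> U) && (!R || R)): α-rule — add (R -> U), (!R || R).
        (R -> U): β-rule — branch into !R  //  U.
          branch 2.2.1 (add !R):
            (!R || R): β-rule — branch into !R  //  R.
              branch 2.2.1.1 (add !R):
                ○ open, literals {R=0}.
              branch 2.2.1.2 (add R):
                × closes — contains both R and !R.
          branch 2.2.2 (add U):
            (!R || R): β-rule — branch into !R  //  R.
              branch 2.2.2.1 (add !R):
                ○ open, literals {R=0, U=1}.
              branch 2.2.2.2 (add R):
                ○ open, literals {R=1, U=1}.
2 branches closed, 4 open.
Each open branch fixes some atoms; the unmentioned ones are free. Counting distinct full assignments: branch {Q=1} (P, R, S, T, U) contributes 32 new; branch {R=0} (P, Q, S, T, U) contributes 16 new; branch {R=0, U=1} (P, Q, S, T) contributes 0 new; branch {R=1, U=1} (P, Q, S, T) contributes 8 new. Total: 56.

56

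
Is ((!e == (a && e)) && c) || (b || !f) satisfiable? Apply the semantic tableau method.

Initial set: {(((!e == (a && e)) && c) || (b || !f))}.
(((!e == (a && e)) && c) || (b || !f)): β-rule — branch into ((!e == (a && e)) && c)  //  (b || !f).
  branch 1 (add ((!e == (a && e)) && c)):
    ((!e == (a && e)) && c): α-rule — add (!e == (a && e)), c.
    (!e == (a && e)): β-rule — branch into !e, (a && e)  //  !!e, !(a && e).
      branch 1.1 (add !e, (a && e)):
        (a && e): α-rule — add a, e.
        × closes — contains both e and !e.
      branch 1.2 (add !!e, !(a && e)):
        !(a && e): β-rule — branch into !a  //  !e.
          branch 1.2.1 (add !a):
            ○ open, literals {a=false, c=true, e=true}.
          branch 1.2.2 (add !e):
            × closes — contains both e and !e.
  branch 2 (add (b || !f)):
    (b || !f): β-rule — branch into b  //  !f.
      branch 2.1 (add b):
        ○ open, literals {b=true}.
      branch 2.2 (add !f):
        ○ open, literals {f=false}.
2 branches closed, 3 open.
An open branch gives a satisfying assignment: a=false, c=true, e=true.

Satisfiable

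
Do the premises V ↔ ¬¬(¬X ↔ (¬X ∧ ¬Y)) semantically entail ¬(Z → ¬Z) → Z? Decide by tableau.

Initial set: {(V ↔ ¬¬(¬X ↔ (¬X ∧ ¬Y))); ¬(¬(Z → ¬Z) → Z)}.
¬(¬(Z → ¬Z) → Z): α-rule — add ¬(Z → ¬Z), ¬Z.
¬(Z → ¬Z): α-rule — add Z, ¬¬Z.
× closes — contains both Z and ¬Z.
All 1 branch closes.
Every branch closed, so the premises entail the conclusion.

Yes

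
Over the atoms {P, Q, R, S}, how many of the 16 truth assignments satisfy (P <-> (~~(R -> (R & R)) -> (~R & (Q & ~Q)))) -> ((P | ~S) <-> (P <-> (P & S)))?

Initial set: {((P <-> (~~(R -> (R & R)) -> (~R & (Q & ~Q)))) -> ((P | ~S) <-> (P <-> (P & S))))}.
((P <-> (~~(R -> (R & R)) -> (~R & (Q & ~Q)))) -> ((P | ~S) <-> (P <-> (P & S)))): β-rule — branch into ~(P <-> (~~(R -> (R & R)) -> (~R & (Q & ~Q))))  //  ((P | ~S) <-> (P <-> (P & S))).
  branch 1 (add ~(P <-> (~~(R -> (R & R)) -> (~R & (Q & ~Q))))):
    ~(P <-> (~~(R -> (R & R)) -> (~R & (Q & ~Q)))): β-rule — branch into P, ~(~~(R -> (R & R)) -> (~R & (Q & ~Q)))  //  ~P, (~~(R -> (R & R)) -> (~R & (Q & ~Q))).
      branch 1.1 (add P, ~(~~(R -> (R & R)) -> (~R & (Q & ~Q)))):
        ~(~~(R -> (R & R)) -> (~R & (Q & ~Q))): α-rule — add ~~(R -> (R & R)), ~(~R & (Q & ~Q)).
        ~~(R -> (R & R)): drop double negation, giving (R -> (R & R)).
        ~(~R & (Q & ~Q)): β-rule — branch into ~~R  //  ~(Q & ~Q).
          branch 1.1.1 (add ~~R):
            (R -> (R & R)): β-rule — branch into ~R  //  (R & R).
              branch 1.1.1.1 (add ~R):
                × closes — contains both R and ~R.
              branch 1.1.1.2 (add (R & R)):
                (R & R): α-rule — add R, R.
                ○ open, literals {P=true, R=true}.
          branch 1.1.2 (add ~(Q & ~Q)):
            (R -> (R & R)): β-rule — branch into ~R  //  (R & R).
              branch 1.1.2.1 (add ~R):
                ~(Q & ~Q): β-rule — branch into ~Q  //  ~~Q.
                  branch 1.1.2.1.1 (add ~Q):
                    ○ open, literals {P=true, Q=false, R=false}.
                  branch 1.1.2.1.2 (add ~~Q):
                    ○ open, literals {P=true, Q=true, R=false}.
              branch 1.1.2.2 (add (R & R)):
                (R & R): α-rule — add R, R.
                ~(Q & ~Q): β-rule — branch into ~Q  //  ~~Q.
                  branch 1.1.2.2.1 (add ~Q):
                    ○ open, literals {P=true, Q=false, R=true}.
                  branch 1.1.2.2.2 (add ~~Q):
                    ○ open, literals {P=true, Q=true, R=true}.
      branch 1.2 (add ~P, (~~(R -> (R & R)) -> (~R & (Q & ~Q)))):
        (~~(R -> (R & R)) -> (~R & (Q & ~Q))): β-rule — branch into ~~~(R -> (R & R))  //  (~R & (Q & ~Q)).
          branch 1.2.1 (add ~~~(R -> (R & R))):
            ~~~(R -> (R & R)): drop double negation, giving ~(R -> (R & R)).
            ~(R -> (R & R)): α-rule — add R, ~(R & R).
            ~(R & R): β-rule — branch into ~R  //  ~R.
              branch 1.2.1.1 (add ~R):
                × closes — contains both R and ~R.
              branch 1.2.1.2 (add ~R):
                × closes — contains both R and ~R.
          branch 1.2.2 (add (~R & (Q & ~Q))):
            (~R & (Q & ~Q)): α-rule — add ~R, (Q & ~Q).
            (Q & ~Q): α-rule — add Q, ~Q.
            × closes — contains both Q and ~Q.
  branch 2 (add ((P | ~S) <-> (P <-> (P & S)))):
    ((P | ~S) <-> (P <-> (P & S))): β-rule — branch into (P | ~S), (P <-> (P & S))  //  ~(P | ~S), ~(P <-> (P & S)).
      branch 2.1 (add (P | ~S), (P <-> (P & S))):
        (P | ~S): β-rule — branch into P  //  ~S.
          branch 2.1.1 (add P):
            (P <-> (P & S)): β-rule — branch into P, (P & S)  //  ~P, ~(P & S).
              branch 2.1.1.1 (add P, (P & S)):
                (P & S): α-rule — add P, S.
                ○ open, literals {P=true, S=true}.
              branch 2.1.1.2 (add ~P, ~(P & S)):
                × closes — contains both P and ~P.
          branch 2.1.2 (add ~S):
            (P <-> (P & S)): β-rule — branch into P, (P & S)  //  ~P, ~(P & S).
              branch 2.1.2.1 (add P, (P & S)):
                (P & S): α-rule — add P, S.
                × closes — contains both S and ~S.
              branch 2.1.2.2 (add ~P, ~(P & S)):
                ~(P & S): β-rule — branch into ~P  //  ~S.
                  branch 2.1.2.2.1 (add ~P):
                    ○ open, literals {P=false, S=false}.
                  branch 2.1.2.2.2 (add ~S):
                    ○ open, literals {P=false, S=false}.
      branch 2.2 (add ~(P | ~S), ~(P <-> (P & S))):
        ~(P | ~S): α-rule — add ~P, ~~S.
        ~(P <-> (P & S)): β-rule — branch into P, ~(P & S)  //  ~P, (P & S).
          branch 2.2.1 (add P, ~(P & S)):
            × closes — contains both P and ~P.
          branch 2.2.2 (add ~P, (P & S)):
            (P & S): α-rule — add P, S.
            × closes — contains both P and ~P.
8 branches closed, 8 open.
Each open branch fixes some atoms; the unmentioned ones are free. Counting distinct full assignments: branch {P=true, R=true} (Q, S) contributes 4 new; branch {P=true, Q=false, R=false} (S) contributes 2 new; branch {P=true, Q=true, R=false} (S) contributes 2 new; branch {P=true, Q=false, R=true} (S) contributes 0 new; branch {P=true, Q=true, R=true} (S) contributes 0 new; branch {P=true, S=true} (Q, R) contributes 0 new; branch {P=false, S=false} (Q, R) contributes 4 new; branch {P=false, S=false} (Q, R) contributes 0 new. Total: 12.

12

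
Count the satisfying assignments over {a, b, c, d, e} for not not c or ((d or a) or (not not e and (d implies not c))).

Initial set: {T (not not c or ((d or a) or (not not e and (d implies not c))))}.
T (not not c or ((d or a) or (not not e and (d implies not c)))): β-rule — branch into T not not c  //  T ((d or a) or (not not e and (d implies not c))).
  branch 1 (add T not not c):
    T not not c: drop double negation, giving T c.
    ○ open, literals {c=true}.
  branch 2 (add T ((d or a) or (not not e and (d implies not c)))):
    T ((d or a) or (not not e and (d implies not c))): β-rule — branch into T (d or a)  //  T (not not e and (d implies not c)).
      branch 2.1 (add T (d or a)):
        T (d or a): β-rule — branch into T d  //  T a.
          branch 2.1.1 (add T d):
            ○ open, literals {d=true}.
          branch 2.1.2 (add T a):
            ○ open, literals {a=true}.
      branch 2.2 (add T (not not e and (d implies not c))):
        T (not not e and (d implies not c)): α-rule — add T not not e, T (d implies not c).
        T not not e: drop double negation, giving T e.
        T (d implies not c): β-rule — branch into F d  //  T not c.
          branch 2.2.1 (add F d):
            ○ open, literals {d=false, e=true}.
          branch 2.2.2 (add T not c):
            ○ open, literals {c=false, e=true}.
0 branches closed, 5 open.
Each open branch fixes some atoms; the unmentioned ones are free. Counting distinct full assignments: branch {c=true} (a, b, d, e) contributes 16 new; branch {d=true} (a, b, c, e) contributes 8 new; branch {a=true} (b, c, d, e) contributes 4 new; branch {d=false, e=true} (a, b, c) contributes 2 new; branch {c=false, e=true} (a, b, d) contributes 0 new. Total: 30.

30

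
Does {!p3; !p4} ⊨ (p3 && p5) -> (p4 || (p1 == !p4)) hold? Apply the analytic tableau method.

Yes

Initial set: {!p3; !p4; !((p3 && p5) -> (p4 || (p1 == !p4)))}.
!((p3 && p5) -> (p4 || (p1 == !p4))): α-rule — add (p3 && p5), !(p4 || (p1 == !p4)).
(p3 && p5): α-rule — add p3, p5.
× closes — contains both p3 and !p3.
All 1 branch closes.
Every branch closed, so the premises entail the conclusion.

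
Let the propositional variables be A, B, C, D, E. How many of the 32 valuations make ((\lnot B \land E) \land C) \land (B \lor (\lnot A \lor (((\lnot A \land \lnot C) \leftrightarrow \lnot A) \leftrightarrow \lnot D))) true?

3

Initial set: {(((\lnot B \land E) \land C) \land (B \lor (\lnot A \lor (((\lnot A \land \lnot C) \leftrightarrow \lnot A) \leftrightarrow \lnot D))))}.
(((\lnot B \land E) \land C) \land (B \lor (\lnot A \lor (((\lnot A \land \lnot C) \leftrightarrow \lnot A) \leftrightarrow \lnot D)))): α-rule — add ((\lnot B \land E) \land C), (B \lor (\lnot A \lor (((\lnot A \land \lnot C) \leftrightarrow \lnot A) \leftrightarrow \lnot D))).
((\lnot B \land E) \land C): α-rule — add (\lnot B \land E), C.
(\lnot B \land E): α-rule — add \lnot B, E.
(B \lor (\lnot A \lor (((\lnot A \land \lnot C) \leftrightarrow \lnot A) \leftrightarrow \lnot D))): β-rule — branch into B  //  (\lnot A \lor (((\lnot A \land \lnot C) \leftrightarrow \lnot A) \leftrightarrow \lnot D)).
  branch 1 (add B):
    × closes — contains both B and \lnot B.
  branch 2 (add (\lnot A \lor (((\lnot A \land \lnot C) \leftrightarrow \lnot A) \leftrightarrow \lnot D))):
    (\lnot A \lor (((\lnot A \land \lnot C) \leftrightarrow \lnot A) \leftrightarrow \lnot D)): β-rule — branch into \lnot A  //  (((\lnot A \land \lnot C) \leftrightarrow \lnot A) \leftrightarrow \lnot D).
      branch 2.1 (add \lnot A):
        ○ open, literals {A=0, B=0, C=1, E=1}.
      branch 2.2 (add (((\lnot A \land \lnot C) \leftrightarrow \lnot A) \leftrightarrow \lnot D)):
        (((\lnot A \land \lnot C) \leftrightarrow \lnot A) \leftrightarrow \lnot D): β-rule — branch into ((\lnot A \land \lnot C) \leftrightarrow \lnot A), \lnot D  //  \lnot ((\lnot A \land \lnot C) \leftrightarrow \lnot A), \lnot \lnot D.
          branch 2.2.1 (add ((\lnot A \land \lnot C) \leftrightarrow \lnot A), \lnot D):
            ((\lnot A \land \lnot C) \leftrightarrow \lnot A): β-rule — branch into (\lnot A \land \lnot C), \lnot A  //  \lnot (\lnot A \land \lnot C), \lnot \lnot A.
              branch 2.2.1.1 (add (\lnot A \land \lnot C), \lnot A):
                (\lnot A \land \lnot C): α-rule — add \lnot A, \lnot C.
                × closes — contains both C and \lnot C.
              branch 2.2.1.2 (add \lnot (\lnot A \land \lnot C), \lnot \lnot A):
                \lnot (\lnot A \land \lnot C): β-rule — branch into \lnot \lnot A  //  \lnot \lnot C.
                  branch 2.2.1.2.1 (add \lnot \lnot A):
                    ○ open, literals {A=1, B=0, C=1, D=0, E=1}.
                  branch 2.2.1.2.2 (add \lnot \lnot C):
                    ○ open, literals {A=1, B=0, C=1, D=0, E=1}.
          branch 2.2.2 (add \lnot ((\lnot A \land \lnot C) \leftrightarrow \lnot A), \lnot \lnot D):
            \lnot ((\lnot A \land \lnot C) \leftrightarrow \lnot A): β-rule — branch into (\lnot A \land \lnot C), \lnot \lnot A  //  \lnot (\lnot A \land \lnot C), \lnot A.
              branch 2.2.2.1 (add (\lnot A \land \lnot C), \lnot \lnot A):
                (\lnot A \land \lnot C): α-rule — add \lnot A, \lnot C.
                × closes — contains both A and \lnot A.
              branch 2.2.2.2 (add \lnot (\lnot A \land \lnot C), \lnot A):
                \lnot (\lnot A \land \lnot C): β-rule — branch into \lnot \lnot A  //  \lnot \lnot C.
                  branch 2.2.2.2.1 (add \lnot \lnot A):
                    × closes — contains both A and \lnot A.
                  branch 2.2.2.2.2 (add \lnot \lnot C):
                    ○ open, literals {A=0, B=0, C=1, D=1, E=1}.
4 branches closed, 4 open.
Each open branch fixes some atoms; the unmentioned ones are free. Counting distinct full assignments: branch {A=0, B=0, C=1, E=1} (D) contributes 2 new; branch {A=1, B=0, C=1, D=0, E=1} (none free) contributes 1 new; branch {A=1, B=0, C=1, D=0, E=1} (none free) contributes 0 new; branch {A=0, B=0, C=1, D=1, E=1} (none free) contributes 0 new. Total: 3.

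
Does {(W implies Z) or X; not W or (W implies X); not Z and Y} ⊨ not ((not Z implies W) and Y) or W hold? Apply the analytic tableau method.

Initial set: {T ((W implies Z) or X); T (not W or (W implies X)); T (not Z and Y); F (not ((not Z implies W) and Y) or W)}.
T (not Z and Y): α-rule — add T not Z, T Y.
F (not ((not Z implies W) and Y) or W): α-rule — add F not ((not Z implies W) and Y), F W.
F not ((not Z implies W) and Y): α-rule — add T (not Z implies W), T Y.
T ((W implies Z) or X): β-rule — branch into T (W implies Z)  //  T X.
  branch 1 (add T (W implies Z)):
    T (not W or (W implies X)): β-rule — branch into T not W  //  T (W implies X).
      branch 1.1 (add T not W):
        T (not Z implies W): β-rule — branch into F not Z  //  T W.
          branch 1.1.1 (add F not Z):
            × closes — contains both Z and not Z.
          branch 1.1.2 (add T W):
            × closes — contains both W and not W.
      branch 1.2 (add T (W implies X)):
        T (not Z implies W): β-rule — branch into F not Z  //  T W.
          branch 1.2.1 (add F not Z):
            × closes — contains both Z and not Z.
          branch 1.2.2 (add T W):
            × closes — contains both W and not W.
  branch 2 (add T X):
    T (not W or (W implies X)): β-rule — branch into T not W  //  T (W implies X).
      branch 2.1 (add T not W):
        T (not Z implies W): β-rule — branch into F not Z  //  T W.
          branch 2.1.1 (add F not Z):
            × closes — contains both Z and not Z.
          branch 2.1.2 (add T W):
            × closes — contains both W and not W.
      branch 2.2 (add T (W implies X)):
        T (not Z implies W): β-rule — branch into F not Z  //  T W.
          branch 2.2.1 (add F not Z):
            × closes — contains both Z and not Z.
          branch 2.2.2 (add T W):
            × closes — contains both W and not W.
All 8 branches close.
Every branch closed, so the premises entail the conclusion.

Yes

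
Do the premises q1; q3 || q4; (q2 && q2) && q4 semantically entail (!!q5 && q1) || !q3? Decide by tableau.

Initial set: {q1; (q3 || q4); ((q2 && q2) && q4); !((!!q5 && q1) || !q3)}.
((q2 && q2) && q4): α-rule — add (q2 && q2), q4.
!((!!q5 && q1) || !q3): α-rule — add !(!!q5 && q1), !!q3.
(q2 && q2): α-rule — add q2, q2.
(q3 || q4): β-rule — branch into q3  //  q4.
  branch 1 (add q3):
    !(!!q5 && q1): β-rule — branch into !!!q5  //  !q1.
      branch 1.1 (add !!!q5):
        !!!q5: drop double negation, giving !q5.
        ○ open, literals {q1=1, q2=1, q3=1, q4=1, q5=0}.
      branch 1.2 (add !q1):
        × closes — contains both q1 and !q1.
  branch 2 (add q4):
    !(!!q5 && q1): β-rule — branch into !!!q5  //  !q1.
      branch 2.1 (add !!!q5):
        !!!q5: drop double negation, giving !q5.
        ○ open, literals {q1=1, q2=1, q3=1, q4=1, q5=0}.
      branch 2.2 (add !q1):
        × closes — contains both q1 and !q1.
2 branches closed, 2 open.
An open branch gives a countermodel: q1=1, q2=1, q3=1, q4=1, q5=0 (unmentioned atoms arbitrary); the premises hold there but the conclusion fails.

No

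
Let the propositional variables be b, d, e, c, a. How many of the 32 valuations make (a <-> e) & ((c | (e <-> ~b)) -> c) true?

12

Initial set: {T ((a <-> e) & ((c | (e <-> ~b)) -> c))}.
T ((a <-> e) & ((c | (e <-> ~b)) -> c)): α-rule — add T (a <-> e), T ((c | (e <-> ~b)) -> c).
T (a <-> e): β-rule — branch into T a, T e  //  F a, F e.
  branch 1 (add T a, T e):
    T ((c | (e <-> ~b)) -> c): β-rule — branch into F (c | (e <-> ~b))  //  T c.
      branch 1.1 (add F (c | (e <-> ~b))):
        F (c | (e <-> ~b)): α-rule — add F c, F (e <-> ~b).
        F (e <-> ~b): β-rule — branch into T e, F ~b  //  F e, T ~b.
          branch 1.1.1 (add T e, F ~b):
            ○ open, literals {a=true, b=true, c=false, e=true}.
          branch 1.1.2 (add F e, T ~b):
            × closes — contains both e and ~e.
      branch 1.2 (add T c):
        ○ open, literals {a=true, c=true, e=true}.
  branch 2 (add F a, F e):
    T ((c | (e <-> ~b)) -> c): β-rule — branch into F (c | (e <-> ~b))  //  T c.
      branch 2.1 (add F (c | (e <-> ~b))):
        F (c | (e <-> ~b)): α-rule — add F c, F (e <-> ~b).
        F (e <-> ~b): β-rule — branch into T e, F ~b  //  F e, T ~b.
          branch 2.1.1 (add T e, F ~b):
            × closes — contains both e and ~e.
          branch 2.1.2 (add F e, T ~b):
            ○ open, literals {a=false, b=false, c=false, e=false}.
      branch 2.2 (add T c):
        ○ open, literals {a=false, c=true, e=false}.
2 branches closed, 4 open.
Each open branch fixes some atoms; the unmentioned ones are free. Counting distinct full assignments: branch {a=true, b=true, c=false, e=true} (d) contributes 2 new; branch {a=true, c=true, e=true} (b, d) contributes 4 new; branch {a=false, b=false, c=false, e=false} (d) contributes 2 new; branch {a=false, c=true, e=false} (b, d) contributes 4 new. Total: 12.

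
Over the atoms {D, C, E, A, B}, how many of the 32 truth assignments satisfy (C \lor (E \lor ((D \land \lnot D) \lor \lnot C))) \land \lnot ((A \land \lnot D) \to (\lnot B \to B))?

4

Initial set: {((C \lor (E \lor ((D \land \lnot D) \lor \lnot C))) \land \lnot ((A \land \lnot D) \to (\lnot B \to B)))}.
((C \lor (E \lor ((D \land \lnot D) \lor \lnot C))) \land \lnot ((A \land \lnot D) \to (\lnot B \to B))): α-rule — add (C \lor (E \lor ((D \land \lnot D) \lor \lnot C))), \lnot ((A \land \lnot D) \to (\lnot B \to B)).
\lnot ((A \land \lnot D) \to (\lnot B \to B)): α-rule — add (A \land \lnot D), \lnot (\lnot B \to B).
(A \land \lnot D): α-rule — add A, \lnot D.
\lnot (\lnot B \to B): α-rule — add \lnot B, \lnot B.
(C \lor (E \lor ((D \land \lnot D) \lor \lnot C))): β-rule — branch into C  //  (E \lor ((D \land \lnot D) \lor \lnot C)).
  branch 1 (add C):
    ○ open, literals {A=1, B=0, C=1, D=0}.
  branch 2 (add (E \lor ((D \land \lnot D) \lor \lnot C))):
    (E \lor ((D \land \lnot D) \lor \lnot C)): β-rule — branch into E  //  ((D \land \lnot D) \lor \lnot C).
      branch 2.1 (add E):
        ○ open, literals {A=1, B=0, D=0, E=1}.
      branch 2.2 (add ((D \land \lnot D) \lor \lnot C)):
        ((D \land \lnot D) \lor \lnot C): β-rule — branch into (D \land \lnot D)  //  \lnot C.
          branch 2.2.1 (add (D \land \lnot D)):
            (D \land \lnot D): α-rule — add D, \lnot D.
            × closes — contains both D and \lnot D.
          branch 2.2.2 (add \lnot C):
            ○ open, literals {A=1, B=0, C=0, D=0}.
1 branch closed, 3 open.
Each open branch fixes some atoms; the unmentioned ones are free. Counting distinct full assignments: branch {A=1, B=0, C=1, D=0} (E) contributes 2 new; branch {A=1, B=0, D=0, E=1} (C) contributes 1 new; branch {A=1, B=0, C=0, D=0} (E) contributes 1 new. Total: 4.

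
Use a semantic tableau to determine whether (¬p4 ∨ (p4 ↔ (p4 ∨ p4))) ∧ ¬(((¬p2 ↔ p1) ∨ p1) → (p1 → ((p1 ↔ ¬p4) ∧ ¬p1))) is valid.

Not valid

Assume the negation and expand:
Initial set: {¬((¬p4 ∨ (p4 ↔ (p4 ∨ p4))) ∧ ¬(((¬p2 ↔ p1) ∨ p1) → (p1 → ((p1 ↔ ¬p4) ∧ ¬p1))))}.
¬((¬p4 ∨ (p4 ↔ (p4 ∨ p4))) ∧ ¬(((¬p2 ↔ p1) ∨ p1) → (p1 → ((p1 ↔ ¬p4) ∧ ¬p1)))): β-rule — branch into ¬(¬p4 ∨ (p4 ↔ (p4 ∨ p4)))  //  ¬¬(((¬p2 ↔ p1) ∨ p1) → (p1 → ((p1 ↔ ¬p4) ∧ ¬p1))).
  branch 1 (add ¬(¬p4 ∨ (p4 ↔ (p4 ∨ p4)))):
    ¬(¬p4 ∨ (p4 ↔ (p4 ∨ p4))): α-rule — add ¬¬p4, ¬(p4 ↔ (p4 ∨ p4)).
    ¬(p4 ↔ (p4 ∨ p4)): β-rule — branch into p4, ¬(p4 ∨ p4)  //  ¬p4, (p4 ∨ p4).
      branch 1.1 (add p4, ¬(p4 ∨ p4)):
        ¬(p4 ∨ p4): α-rule — add ¬p4, ¬p4.
        × closes — contains both p4 and ¬p4.
      branch 1.2 (add ¬p4, (p4 ∨ p4)):
        × closes — contains both p4 and ¬p4.
  branch 2 (add ¬¬(((¬p2 ↔ p1) ∨ p1) → (p1 → ((p1 ↔ ¬p4) ∧ ¬p1)))):
    ¬¬(((¬p2 ↔ p1) ∨ p1) → (p1 → ((p1 ↔ ¬p4) ∧ ¬p1))): β-rule — branch into ¬((¬p2 ↔ p1) ∨ p1)  //  (p1 → ((p1 ↔ ¬p4) ∧ ¬p1)).
      branch 2.1 (add ¬((¬p2 ↔ p1) ∨ p1)):
        ¬((¬p2 ↔ p1) ∨ p1): α-rule — add ¬(¬p2 ↔ p1), ¬p1.
        ¬(¬p2 ↔ p1): β-rule — branch into ¬p2, ¬p1  //  ¬¬p2, p1.
          branch 2.1.1 (add ¬p2, ¬p1):
            ○ open, literals {p1=false, p2=false}.
          branch 2.1.2 (add ¬¬p2, p1):
            × closes — contains both p1 and ¬p1.
      branch 2.2 (add (p1 → ((p1 ↔ ¬p4) ∧ ¬p1))):
        (p1 → ((p1 ↔ ¬p4) ∧ ¬p1)): β-rule — branch into ¬p1  //  ((p1 ↔ ¬p4) ∧ ¬p1).
          branch 2.2.1 (add ¬p1):
            ○ open, literals {p1=false}.
          branch 2.2.2 (add ((p1 ↔ ¬p4) ∧ ¬p1)):
            ((p1 ↔ ¬p4) ∧ ¬p1): α-rule — add (p1 ↔ ¬p4), ¬p1.
            (p1 ↔ ¬p4): β-rule — branch into p1, ¬p4  //  ¬p1, ¬¬p4.
              branch 2.2.2.1 (add p1, ¬p4):
                × closes — contains both p1 and ¬p1.
              branch 2.2.2.2 (add ¬p1, ¬¬p4):
                ○ open, literals {p1=false, p4=true}.
4 branches closed, 3 open.
An open branch gives a countermodel: p1=false, p2=false (unmentioned atoms arbitrary); under it the original formula is false.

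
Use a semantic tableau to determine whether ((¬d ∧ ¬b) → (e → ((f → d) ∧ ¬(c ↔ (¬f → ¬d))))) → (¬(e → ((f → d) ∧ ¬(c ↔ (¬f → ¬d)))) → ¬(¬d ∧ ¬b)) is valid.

Assume the negation and expand:
Initial set: {F (((¬d ∧ ¬b) → (e → ((f → d) ∧ ¬(c ↔ (¬f → ¬d))))) → (¬(e → ((f → d) ∧ ¬(c ↔ (¬f → ¬d)))) → ¬(¬d ∧ ¬b)))}.
F (((¬d ∧ ¬b) → (e → ((f → d) ∧ ¬(c ↔ (¬f → ¬d))))) → (¬(e → ((f → d) ∧ ¬(c ↔ (¬f → ¬d)))) → ¬(¬d ∧ ¬b))): α-rule — add T ((¬d ∧ ¬b) → (e → ((f → d) ∧ ¬(c ↔ (¬f → ¬d))))), F (¬(e → ((f → d) ∧ ¬(c ↔ (¬f → ¬d)))) → ¬(¬d ∧ ¬b)).
F (¬(e → ((f → d) ∧ ¬(c ↔ (¬f → ¬d)))) → ¬(¬d ∧ ¬b)): α-rule — add T ¬(e → ((f → d) ∧ ¬(c ↔ (¬f → ¬d)))), F ¬(¬d ∧ ¬b).
T ¬(e → ((f → d) ∧ ¬(c ↔ (¬f → ¬d)))): α-rule — add T e, F ((f → d) ∧ ¬(c ↔ (¬f → ¬d))).
F ¬(¬d ∧ ¬b): α-rule — add T ¬d, T ¬b.
T ((¬d ∧ ¬b) → (e → ((f → d) ∧ ¬(c ↔ (¬f → ¬d))))): β-rule — branch into F (¬d ∧ ¬b)  //  T (e → ((f → d) ∧ ¬(c ↔ (¬f → ¬d)))).
  branch 1 (add F (¬d ∧ ¬b)):
    F ((f → d) ∧ ¬(c ↔ (¬f → ¬d))): β-rule — branch into F (f → d)  //  F ¬(c ↔ (¬f → ¬d)).
      branch 1.1 (add F (f → d)):
        F (f → d): α-rule — add T f, F d.
        F (¬d ∧ ¬b): β-rule — branch into F ¬d  //  F ¬b.
          branch 1.1.1 (add F ¬d):
            × closes — contains both d and ¬d.
          branch 1.1.2 (add F ¬b):
            × closes — contains both b and ¬b.
      branch 1.2 (add F ¬(c ↔ (¬f → ¬d))):
        F (¬d ∧ ¬b): β-rule — branch into F ¬d  //  F ¬b.
          branch 1.2.1 (add F ¬d):
            × closes — contains both d and ¬d.
          branch 1.2.2 (add F ¬b):
            × closes — contains both b and ¬b.
  branch 2 (add T (e → ((f → d) ∧ ¬(c ↔ (¬f → ¬d))))):
    F ((f → d) ∧ ¬(c ↔ (¬f → ¬d))): β-rule — branch into F (f → d)  //  F ¬(c ↔ (¬f → ¬d)).
      branch 2.1 (add F (f → d)):
        F (f → d): α-rule — add T f, F d.
        T (e → ((f → d) ∧ ¬(c ↔ (¬f → ¬d)))): β-rule — branch into F e  //  T ((f → d) ∧ ¬(c ↔ (¬f → ¬d))).
          branch 2.1.1 (add F e):
            × closes — contains both e and ¬e.
          branch 2.1.2 (add T ((f → d) ∧ ¬(c ↔ (¬f → ¬d)))):
            T ((f → d) ∧ ¬(c ↔ (¬f → ¬d))): α-rule — add T (f → d), T ¬(c ↔ (¬f → ¬d)).
            T (f → d): β-rule — branch into F f  //  T d.
              branch 2.1.2.1 (add F f):
                × closes — contains both f and ¬f.
              branch 2.1.2.2 (add T d):
                × closes — contains both d and ¬d.
      branch 2.2 (add F ¬(c ↔ (¬f → ¬d))):
        T (e → ((f → d) ∧ ¬(c ↔ (¬f → ¬d)))): β-rule — branch into F e  //  T ((f → d) ∧ ¬(c ↔ (¬f → ¬d))).
          branch 2.2.1 (add F e):
            × closes — contains both e and ¬e.
          branch 2.2.2 (add T ((f → d) ∧ ¬(c ↔ (¬f → ¬d)))):
            T ((f → d) ∧ ¬(c ↔ (¬f → ¬d))): α-rule — add T (f → d), T ¬(c ↔ (¬f → ¬d)).
            F ¬(c ↔ (¬f → ¬d)): β-rule — branch into T c, T (¬f → ¬d)  //  F c, F (¬f → ¬d).
              branch 2.2.2.1 (add T c, T (¬f → ¬d)):
                T (f → d): β-rule — branch into F f  //  T d.
                  branch 2.2.2.1.1 (add F f):
                    T ¬(c ↔ (¬f → ¬d)): β-rule — branch into T c, F (¬f → ¬d)  //  F c, T (¬f → ¬d).
                      branch 2.2.2.1.1.1 (add T c, F (¬f → ¬d)):
                        F (¬f → ¬d): α-rule — add T ¬f, F ¬d.
                        × closes — contains both d and ¬d.
                      branch 2.2.2.1.1.2 (add F c, T (¬f → ¬d)):
                        × closes — contains both c and ¬c.
                  branch 2.2.2.1.2 (add T d):
                    × closes — contains both d and ¬d.
              branch 2.2.2.2 (add F c, F (¬f → ¬d)):
                F (¬f → ¬d): α-rule — add T ¬f, F ¬d.
                × closes — contains both d and ¬d.
All 12 branches close.
Every branch closed, so the negation is unsatisfiable and the formula is valid.

Valid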